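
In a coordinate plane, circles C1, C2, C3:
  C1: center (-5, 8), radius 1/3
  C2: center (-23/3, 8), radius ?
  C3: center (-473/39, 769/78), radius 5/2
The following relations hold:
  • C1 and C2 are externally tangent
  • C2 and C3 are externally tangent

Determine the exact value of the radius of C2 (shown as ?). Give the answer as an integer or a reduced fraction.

7/3

1. [ext C1·C2]  r_C2² + (2/3)r_C2 − 7 = 0  ⇒  r_C2 = 7/3 (r>0 drops 1)
2. [ext C2·C3]  r_C2² + 5r_C2 − 154/9 = 0  ⇒  r_C2 = 7/3 (r>0 drops 1)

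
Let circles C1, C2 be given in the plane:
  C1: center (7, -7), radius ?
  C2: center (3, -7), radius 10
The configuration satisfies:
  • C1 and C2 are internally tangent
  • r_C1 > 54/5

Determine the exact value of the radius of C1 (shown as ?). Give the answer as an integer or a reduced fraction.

1. [int C1,C2]  r_C1² − 20r_C1 + 84 = 0  ⇒  r_C1 = 6 or 14
2. given r_C1 > 54/5: keep 14

14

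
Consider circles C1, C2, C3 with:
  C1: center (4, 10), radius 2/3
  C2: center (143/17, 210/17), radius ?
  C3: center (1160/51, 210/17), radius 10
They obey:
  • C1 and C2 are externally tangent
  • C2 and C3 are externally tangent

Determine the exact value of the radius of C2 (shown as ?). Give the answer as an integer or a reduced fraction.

13/3

1. [ext C1·C2]  r_C2² + (4/3)r_C2 − 221/9 = 0  ⇒  r_C2 = 13/3 (r>0 drops 1)
2. [ext C2·C3]  r_C2² + 20r_C2 − 949/9 = 0  ⇒  r_C2 = 13/3 (r>0 drops 1)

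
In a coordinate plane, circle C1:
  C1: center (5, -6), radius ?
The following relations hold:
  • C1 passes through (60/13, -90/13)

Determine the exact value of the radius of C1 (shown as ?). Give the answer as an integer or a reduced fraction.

1. [C1∋P]  r_C1² − 1 = 0  ⇒  r_C1 = 1 (r>0 drops 1)

1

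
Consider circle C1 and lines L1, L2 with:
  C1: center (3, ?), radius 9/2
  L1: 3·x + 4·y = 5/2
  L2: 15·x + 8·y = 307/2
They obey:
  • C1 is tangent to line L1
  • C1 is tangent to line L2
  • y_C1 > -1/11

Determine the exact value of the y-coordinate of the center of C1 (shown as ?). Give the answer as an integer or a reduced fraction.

4

1. [C1‖L1]  y_C1² + (13/4)y_C1 − 29 = 0  ⇒  y_C1 = -29/4 or 4
2. [C1‖L2]  y_C1² − (217/8)y_C1 + 185/2 = 0  ⇒  y_C1 = 4 or 185/8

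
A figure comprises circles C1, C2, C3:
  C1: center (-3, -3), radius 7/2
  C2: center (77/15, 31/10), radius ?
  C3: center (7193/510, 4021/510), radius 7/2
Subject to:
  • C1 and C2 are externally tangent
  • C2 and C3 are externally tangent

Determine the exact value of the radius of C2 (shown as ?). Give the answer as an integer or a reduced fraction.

1. [ext C1·C2]  r_C2² + 7r_C2 − 820/9 = 0  ⇒  r_C2 = 20/3 (r>0 drops 1)
2. [ext C2·C3]  r_C2² + 7r_C2 − 820/9 = 0  ⇒  r_C2 = 20/3 (r>0 drops 1)

20/3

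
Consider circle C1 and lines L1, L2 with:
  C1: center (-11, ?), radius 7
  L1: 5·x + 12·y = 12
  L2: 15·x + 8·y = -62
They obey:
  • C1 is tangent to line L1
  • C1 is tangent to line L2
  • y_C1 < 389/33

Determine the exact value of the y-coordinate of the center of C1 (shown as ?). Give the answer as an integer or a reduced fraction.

-2

1. [C1‖L1]  y_C1² − (67/6)y_C1 − 79/3 = 0  ⇒  y_C1 = -2 or 79/6
2. [C1‖L2]  y_C1² − (103/4)y_C1 − 111/2 = 0  ⇒  y_C1 = -2 or 111/4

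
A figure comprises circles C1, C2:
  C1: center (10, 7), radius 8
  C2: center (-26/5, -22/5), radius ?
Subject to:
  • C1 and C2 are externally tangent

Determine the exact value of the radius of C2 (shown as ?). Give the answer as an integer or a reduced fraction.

11

1. [ext C1·C2]  r_C2² + 16r_C2 − 297 = 0  ⇒  r_C2 = 11 (r>0 drops 1)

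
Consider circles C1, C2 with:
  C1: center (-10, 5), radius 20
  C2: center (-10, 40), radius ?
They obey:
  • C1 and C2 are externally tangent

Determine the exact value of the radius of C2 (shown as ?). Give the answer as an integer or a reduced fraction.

15

1. [ext C1·C2]  r_C2² + 40r_C2 − 825 = 0  ⇒  r_C2 = 15 (r>0 drops 1)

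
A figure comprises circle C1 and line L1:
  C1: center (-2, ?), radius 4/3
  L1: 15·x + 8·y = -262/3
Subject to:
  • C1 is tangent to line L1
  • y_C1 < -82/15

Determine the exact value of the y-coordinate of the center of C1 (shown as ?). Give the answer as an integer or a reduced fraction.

1. [C1‖L1]  y_C1² + (43/3)y_C1 + 130/3 = 0  ⇒  y_C1 = -10 or -13/3
2. given y_C1 < -82/15: keep -10

-10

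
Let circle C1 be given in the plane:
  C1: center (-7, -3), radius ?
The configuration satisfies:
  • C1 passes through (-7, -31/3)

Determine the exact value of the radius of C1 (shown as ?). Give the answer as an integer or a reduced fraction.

1. [C1∋P]  r_C1² − 484/9 = 0  ⇒  r_C1 = 22/3 (r>0 drops 1)

22/3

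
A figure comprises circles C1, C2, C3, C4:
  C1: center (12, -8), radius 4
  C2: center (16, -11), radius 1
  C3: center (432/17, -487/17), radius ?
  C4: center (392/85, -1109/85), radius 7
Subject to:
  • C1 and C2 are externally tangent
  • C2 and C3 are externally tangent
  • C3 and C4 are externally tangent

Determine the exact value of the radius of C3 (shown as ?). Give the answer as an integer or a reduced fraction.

19

1. [ext C2·C3]  r_C3² + 2r_C3 − 399 = 0  ⇒  r_C3 = 19 (r>0 drops 1)
2. [ext C3·C4]  r_C3² + 14r_C3 − 627 = 0  ⇒  r_C3 = 19 (r>0 drops 1)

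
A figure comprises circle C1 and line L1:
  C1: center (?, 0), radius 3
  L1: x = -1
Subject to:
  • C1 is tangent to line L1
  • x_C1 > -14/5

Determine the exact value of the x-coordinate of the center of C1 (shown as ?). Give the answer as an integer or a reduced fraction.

1. [C1‖L1]  x_C1² + 2x_C1 − 8 = 0  ⇒  x_C1 = -4 or 2
2. given x_C1 > -14/5: keep 2

2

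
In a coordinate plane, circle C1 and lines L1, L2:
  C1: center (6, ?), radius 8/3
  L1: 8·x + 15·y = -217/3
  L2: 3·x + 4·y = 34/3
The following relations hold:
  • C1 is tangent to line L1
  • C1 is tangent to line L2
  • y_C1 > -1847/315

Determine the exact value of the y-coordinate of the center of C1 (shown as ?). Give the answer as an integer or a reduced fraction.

-5

1. [C1‖L1]  y_C1² + (722/45)y_C1 + 497/9 = 0  ⇒  y_C1 = -497/45 or -5
2. [C1‖L2]  y_C1² + (10/3)y_C1 − 25/3 = 0  ⇒  y_C1 = -5 or 5/3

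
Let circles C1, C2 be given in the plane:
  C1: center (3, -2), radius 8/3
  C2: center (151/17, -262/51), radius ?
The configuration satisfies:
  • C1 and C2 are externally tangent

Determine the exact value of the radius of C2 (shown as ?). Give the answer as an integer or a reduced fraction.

1. [ext C1·C2]  r_C2² + (16/3)r_C2 − 112/3 = 0  ⇒  r_C2 = 4 (r>0 drops 1)

4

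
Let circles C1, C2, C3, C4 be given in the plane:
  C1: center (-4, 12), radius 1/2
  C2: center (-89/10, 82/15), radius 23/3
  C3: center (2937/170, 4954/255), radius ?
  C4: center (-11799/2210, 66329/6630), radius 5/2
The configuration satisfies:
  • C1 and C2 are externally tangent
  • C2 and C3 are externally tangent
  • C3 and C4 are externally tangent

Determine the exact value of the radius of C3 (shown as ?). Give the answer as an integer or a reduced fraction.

22

1. [ext C2·C3]  r_C3² + (46/3)r_C3 − 2464/3 = 0  ⇒  r_C3 = 22 (r>0 drops 1)
2. [ext C3·C4]  r_C3² + 5r_C3 − 594 = 0  ⇒  r_C3 = 22 (r>0 drops 1)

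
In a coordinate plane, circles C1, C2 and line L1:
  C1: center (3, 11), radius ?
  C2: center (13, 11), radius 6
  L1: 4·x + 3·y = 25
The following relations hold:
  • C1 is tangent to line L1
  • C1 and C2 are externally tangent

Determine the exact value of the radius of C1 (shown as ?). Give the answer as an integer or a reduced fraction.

1. [C1‖L1]  r_C1² − 16 = 0  ⇒  r_C1 = 4 (r>0 drops 1)
2. [ext C1·C2]  r_C1² + 12r_C1 − 64 = 0  ⇒  r_C1 = 4 (r>0 drops 1)

4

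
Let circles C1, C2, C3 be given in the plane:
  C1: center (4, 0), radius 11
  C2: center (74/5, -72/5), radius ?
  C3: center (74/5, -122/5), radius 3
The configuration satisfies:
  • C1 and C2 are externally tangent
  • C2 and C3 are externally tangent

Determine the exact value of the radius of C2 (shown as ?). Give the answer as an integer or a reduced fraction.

7

1. [ext C1·C2]  r_C2² + 22r_C2 − 203 = 0  ⇒  r_C2 = 7 (r>0 drops 1)
2. [ext C2·C3]  r_C2² + 6r_C2 − 91 = 0  ⇒  r_C2 = 7 (r>0 drops 1)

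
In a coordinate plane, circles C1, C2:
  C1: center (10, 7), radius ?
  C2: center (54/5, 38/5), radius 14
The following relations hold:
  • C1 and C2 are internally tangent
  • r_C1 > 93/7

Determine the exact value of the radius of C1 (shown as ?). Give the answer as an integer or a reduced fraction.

15

1. [int C1,C2]  r_C1² − 28r_C1 + 195 = 0  ⇒  r_C1 = 13 or 15
2. given r_C1 > 93/7: keep 15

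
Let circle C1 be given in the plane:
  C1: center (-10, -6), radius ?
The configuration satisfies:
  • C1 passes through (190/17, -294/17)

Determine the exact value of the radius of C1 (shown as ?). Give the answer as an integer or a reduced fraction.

24

1. [C1∋P]  r_C1² − 576 = 0  ⇒  r_C1 = 24 (r>0 drops 1)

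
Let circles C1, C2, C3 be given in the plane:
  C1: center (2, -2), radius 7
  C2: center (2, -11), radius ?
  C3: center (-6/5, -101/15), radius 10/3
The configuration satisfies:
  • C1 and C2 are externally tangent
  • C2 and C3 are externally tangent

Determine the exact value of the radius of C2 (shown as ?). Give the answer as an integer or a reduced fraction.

1. [ext C1·C2]  r_C2² + 14r_C2 − 32 = 0  ⇒  r_C2 = 2 (r>0 drops 1)
2. [ext C2·C3]  r_C2² + (20/3)r_C2 − 52/3 = 0  ⇒  r_C2 = 2 (r>0 drops 1)

2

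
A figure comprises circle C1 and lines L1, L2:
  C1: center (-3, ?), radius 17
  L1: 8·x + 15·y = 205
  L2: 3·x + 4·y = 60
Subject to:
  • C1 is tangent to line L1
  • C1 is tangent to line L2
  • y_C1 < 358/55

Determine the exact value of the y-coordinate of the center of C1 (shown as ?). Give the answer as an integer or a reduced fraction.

-4

1. [C1‖L1]  y_C1² − (458/15)y_C1 − 2072/15 = 0  ⇒  y_C1 = -4 or 518/15
2. [C1‖L2]  y_C1² − (69/2)y_C1 − 154 = 0  ⇒  y_C1 = -4 or 77/2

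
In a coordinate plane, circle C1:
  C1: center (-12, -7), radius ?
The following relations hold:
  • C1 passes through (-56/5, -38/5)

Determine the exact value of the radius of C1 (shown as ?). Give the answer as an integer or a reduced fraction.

1

1. [C1∋P]  r_C1² − 1 = 0  ⇒  r_C1 = 1 (r>0 drops 1)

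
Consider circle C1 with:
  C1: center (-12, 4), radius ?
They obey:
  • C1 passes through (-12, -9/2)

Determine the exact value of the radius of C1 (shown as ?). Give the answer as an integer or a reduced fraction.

1. [C1∋P]  r_C1² − 289/4 = 0  ⇒  r_C1 = 17/2 (r>0 drops 1)

17/2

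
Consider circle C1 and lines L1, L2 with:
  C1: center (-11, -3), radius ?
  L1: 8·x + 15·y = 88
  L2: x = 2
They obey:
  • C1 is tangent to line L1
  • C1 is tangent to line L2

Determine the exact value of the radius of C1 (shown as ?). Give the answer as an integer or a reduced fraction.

13

1. [C1‖L1]  r_C1² − 169 = 0  ⇒  r_C1 = 13 (r>0 drops 1)
2. [C1‖L2]  r_C1² − 169 = 0  ⇒  r_C1 = 13 (r>0 drops 1)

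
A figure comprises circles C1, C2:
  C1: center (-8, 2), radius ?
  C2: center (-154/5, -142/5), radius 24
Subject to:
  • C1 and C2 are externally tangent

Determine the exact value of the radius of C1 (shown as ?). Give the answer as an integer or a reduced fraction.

1. [ext C1·C2]  r_C1² + 48r_C1 − 868 = 0  ⇒  r_C1 = 14 (r>0 drops 1)

14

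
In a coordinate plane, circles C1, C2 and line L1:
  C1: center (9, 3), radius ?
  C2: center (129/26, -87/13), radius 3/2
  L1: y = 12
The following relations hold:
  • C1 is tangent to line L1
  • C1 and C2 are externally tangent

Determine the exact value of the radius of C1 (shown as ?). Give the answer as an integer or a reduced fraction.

1. [C1‖L1]  r_C1² − 81 = 0  ⇒  r_C1 = 9 (r>0 drops 1)
2. [ext C1·C2]  r_C1² + 3r_C1 − 108 = 0  ⇒  r_C1 = 9 (r>0 drops 1)

9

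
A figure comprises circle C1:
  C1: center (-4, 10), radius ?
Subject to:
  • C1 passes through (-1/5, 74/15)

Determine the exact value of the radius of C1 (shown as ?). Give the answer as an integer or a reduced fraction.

1. [C1∋P]  r_C1² − 361/9 = 0  ⇒  r_C1 = 19/3 (r>0 drops 1)

19/3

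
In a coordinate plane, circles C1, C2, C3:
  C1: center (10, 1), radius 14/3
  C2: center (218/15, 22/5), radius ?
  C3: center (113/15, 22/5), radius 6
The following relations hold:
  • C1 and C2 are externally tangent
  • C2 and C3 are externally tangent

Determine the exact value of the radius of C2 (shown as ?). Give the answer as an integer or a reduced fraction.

1

1. [ext C1·C2]  r_C2² + (28/3)r_C2 − 31/3 = 0  ⇒  r_C2 = 1 (r>0 drops 1)
2. [ext C2·C3]  r_C2² + 12r_C2 − 13 = 0  ⇒  r_C2 = 1 (r>0 drops 1)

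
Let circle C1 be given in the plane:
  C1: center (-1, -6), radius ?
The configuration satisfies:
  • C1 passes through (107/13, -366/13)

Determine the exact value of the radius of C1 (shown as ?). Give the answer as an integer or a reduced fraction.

1. [C1∋P]  r_C1² − 576 = 0  ⇒  r_C1 = 24 (r>0 drops 1)

24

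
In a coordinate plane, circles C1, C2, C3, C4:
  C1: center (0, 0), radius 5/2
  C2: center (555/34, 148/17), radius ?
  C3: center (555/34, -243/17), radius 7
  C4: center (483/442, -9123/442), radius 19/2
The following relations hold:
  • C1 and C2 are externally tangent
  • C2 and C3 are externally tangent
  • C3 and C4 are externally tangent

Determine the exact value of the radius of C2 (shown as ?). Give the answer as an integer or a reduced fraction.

1. [ext C1·C2]  r_C2² + 5r_C2 − 336 = 0  ⇒  r_C2 = 16 (r>0 drops 1)
2. [ext C2·C3]  r_C2² + 14r_C2 − 480 = 0  ⇒  r_C2 = 16 (r>0 drops 1)

16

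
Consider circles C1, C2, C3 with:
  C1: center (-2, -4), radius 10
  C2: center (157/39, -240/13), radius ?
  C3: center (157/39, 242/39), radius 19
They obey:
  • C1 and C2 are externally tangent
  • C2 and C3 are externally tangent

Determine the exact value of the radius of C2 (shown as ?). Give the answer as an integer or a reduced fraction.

17/3

1. [ext C1·C2]  r_C2² + 20r_C2 − 1309/9 = 0  ⇒  r_C2 = 17/3 (r>0 drops 1)
2. [ext C2·C3]  r_C2² + 38r_C2 − 2227/9 = 0  ⇒  r_C2 = 17/3 (r>0 drops 1)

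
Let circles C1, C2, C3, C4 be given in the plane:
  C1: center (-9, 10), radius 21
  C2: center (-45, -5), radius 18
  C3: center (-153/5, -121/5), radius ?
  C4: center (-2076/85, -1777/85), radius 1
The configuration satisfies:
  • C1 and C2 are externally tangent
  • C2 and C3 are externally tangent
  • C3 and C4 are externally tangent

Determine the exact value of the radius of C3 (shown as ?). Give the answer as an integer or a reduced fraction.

6

1. [ext C2·C3]  r_C3² + 36r_C3 − 252 = 0  ⇒  r_C3 = 6 (r>0 drops 1)
2. [ext C3·C4]  r_C3² + 2r_C3 − 48 = 0  ⇒  r_C3 = 6 (r>0 drops 1)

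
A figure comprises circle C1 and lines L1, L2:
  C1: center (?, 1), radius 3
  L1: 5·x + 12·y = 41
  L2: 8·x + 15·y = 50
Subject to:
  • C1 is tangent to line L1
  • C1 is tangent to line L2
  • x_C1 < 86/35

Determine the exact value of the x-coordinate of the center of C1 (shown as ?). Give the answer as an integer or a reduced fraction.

1. [C1‖L1]  x_C1² − (58/5)x_C1 − 136/5 = 0  ⇒  x_C1 = -2 or 68/5
2. [C1‖L2]  x_C1² − (35/4)x_C1 − 43/2 = 0  ⇒  x_C1 = -2 or 43/4

-2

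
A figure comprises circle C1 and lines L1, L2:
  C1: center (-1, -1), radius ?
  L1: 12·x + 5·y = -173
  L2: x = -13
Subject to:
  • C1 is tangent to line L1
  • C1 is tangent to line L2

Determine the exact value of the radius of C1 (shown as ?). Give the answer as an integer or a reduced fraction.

12

1. [C1‖L1]  r_C1² − 144 = 0  ⇒  r_C1 = 12 (r>0 drops 1)
2. [C1‖L2]  r_C1² − 144 = 0  ⇒  r_C1 = 12 (r>0 drops 1)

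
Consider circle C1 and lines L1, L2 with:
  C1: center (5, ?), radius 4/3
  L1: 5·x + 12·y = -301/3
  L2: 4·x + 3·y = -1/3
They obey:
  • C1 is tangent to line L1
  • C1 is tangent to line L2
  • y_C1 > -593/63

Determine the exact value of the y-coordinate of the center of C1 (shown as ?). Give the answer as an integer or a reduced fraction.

-9

1. [C1‖L1]  y_C1² + (188/9)y_C1 + 107 = 0  ⇒  y_C1 = -107/9 or -9
2. [C1‖L2]  y_C1² + (122/9)y_C1 + 41 = 0  ⇒  y_C1 = -9 or -41/9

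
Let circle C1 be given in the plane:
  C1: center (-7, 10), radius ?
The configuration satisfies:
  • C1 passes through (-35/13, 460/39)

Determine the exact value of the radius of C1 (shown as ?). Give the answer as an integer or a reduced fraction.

14/3

1. [C1∋P]  r_C1² − 196/9 = 0  ⇒  r_C1 = 14/3 (r>0 drops 1)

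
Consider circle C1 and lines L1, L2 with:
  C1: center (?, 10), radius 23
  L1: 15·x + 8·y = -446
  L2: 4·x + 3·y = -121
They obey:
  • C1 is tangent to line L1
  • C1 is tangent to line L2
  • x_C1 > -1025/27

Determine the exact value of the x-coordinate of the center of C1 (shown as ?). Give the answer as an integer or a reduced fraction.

-9

1. [C1‖L1]  x_C1² + (1052/15)x_C1 + 2751/5 = 0  ⇒  x_C1 = -917/15 or -9
2. [C1‖L2]  x_C1² + (151/2)x_C1 + 1197/2 = 0  ⇒  x_C1 = -133/2 or -9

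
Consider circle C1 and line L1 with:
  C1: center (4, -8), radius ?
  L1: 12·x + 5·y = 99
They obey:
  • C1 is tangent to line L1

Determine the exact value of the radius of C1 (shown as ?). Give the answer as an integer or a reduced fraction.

1. [C1‖L1]  r_C1² − 49 = 0  ⇒  r_C1 = 7 (r>0 drops 1)

7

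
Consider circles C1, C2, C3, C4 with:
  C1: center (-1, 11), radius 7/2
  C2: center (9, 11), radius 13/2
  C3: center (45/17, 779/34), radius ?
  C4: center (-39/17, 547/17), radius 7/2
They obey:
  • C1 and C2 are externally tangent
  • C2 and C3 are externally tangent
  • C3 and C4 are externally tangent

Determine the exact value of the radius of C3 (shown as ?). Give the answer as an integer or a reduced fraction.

1. [ext C2·C3]  r_C3² + 13r_C3 − 140 = 0  ⇒  r_C3 = 7 (r>0 drops 1)
2. [ext C3·C4]  r_C3² + 7r_C3 − 98 = 0  ⇒  r_C3 = 7 (r>0 drops 1)

7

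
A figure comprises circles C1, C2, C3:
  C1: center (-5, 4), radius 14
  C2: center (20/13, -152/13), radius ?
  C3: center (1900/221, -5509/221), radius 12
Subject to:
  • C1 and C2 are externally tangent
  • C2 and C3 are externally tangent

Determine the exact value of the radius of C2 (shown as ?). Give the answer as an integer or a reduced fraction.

1. [ext C1·C2]  r_C2² + 28r_C2 − 93 = 0  ⇒  r_C2 = 3 (r>0 drops 1)
2. [ext C2·C3]  r_C2² + 24r_C2 − 81 = 0  ⇒  r_C2 = 3 (r>0 drops 1)

3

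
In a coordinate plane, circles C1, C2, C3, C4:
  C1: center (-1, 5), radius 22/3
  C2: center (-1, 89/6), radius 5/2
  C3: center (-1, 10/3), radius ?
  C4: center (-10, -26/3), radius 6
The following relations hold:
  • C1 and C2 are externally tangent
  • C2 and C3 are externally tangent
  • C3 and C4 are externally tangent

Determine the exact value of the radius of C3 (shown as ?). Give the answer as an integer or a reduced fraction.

1. [ext C2·C3]  r_C3² + 5r_C3 − 126 = 0  ⇒  r_C3 = 9 (r>0 drops 1)
2. [ext C3·C4]  r_C3² + 12r_C3 − 189 = 0  ⇒  r_C3 = 9 (r>0 drops 1)

9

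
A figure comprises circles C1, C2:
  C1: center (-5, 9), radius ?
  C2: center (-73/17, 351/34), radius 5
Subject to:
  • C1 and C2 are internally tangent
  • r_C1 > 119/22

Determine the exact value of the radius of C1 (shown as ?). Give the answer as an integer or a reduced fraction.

13/2

1. [int C1,C2]  r_C1² − 10r_C1 + 91/4 = 0  ⇒  r_C1 = 7/2 or 13/2
2. given r_C1 > 119/22: keep 13/2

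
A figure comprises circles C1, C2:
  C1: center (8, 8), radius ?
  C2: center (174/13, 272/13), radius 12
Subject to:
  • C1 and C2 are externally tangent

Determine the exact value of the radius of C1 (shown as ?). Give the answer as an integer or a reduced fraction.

1. [ext C1·C2]  r_C1² + 24r_C1 − 52 = 0  ⇒  r_C1 = 2 (r>0 drops 1)

2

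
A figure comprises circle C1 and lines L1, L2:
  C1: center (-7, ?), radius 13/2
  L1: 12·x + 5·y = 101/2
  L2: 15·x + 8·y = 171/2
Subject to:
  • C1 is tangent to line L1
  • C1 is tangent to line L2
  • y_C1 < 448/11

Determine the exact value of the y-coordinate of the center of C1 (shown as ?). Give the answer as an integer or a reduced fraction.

10

1. [C1‖L1]  y_C1² − (269/5)y_C1 + 438 = 0  ⇒  y_C1 = 10 or 219/5
2. [C1‖L2]  y_C1² − (381/8)y_C1 + 1505/4 = 0  ⇒  y_C1 = 10 or 301/8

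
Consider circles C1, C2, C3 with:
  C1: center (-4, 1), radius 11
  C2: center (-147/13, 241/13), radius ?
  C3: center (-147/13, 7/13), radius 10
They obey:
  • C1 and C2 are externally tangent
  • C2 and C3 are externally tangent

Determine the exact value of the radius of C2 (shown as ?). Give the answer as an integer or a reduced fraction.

8

1. [ext C1·C2]  r_C2² + 22r_C2 − 240 = 0  ⇒  r_C2 = 8 (r>0 drops 1)
2. [ext C2·C3]  r_C2² + 20r_C2 − 224 = 0  ⇒  r_C2 = 8 (r>0 drops 1)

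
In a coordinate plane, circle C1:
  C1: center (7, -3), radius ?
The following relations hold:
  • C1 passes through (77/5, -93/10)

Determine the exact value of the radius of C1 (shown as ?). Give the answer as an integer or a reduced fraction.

1. [C1∋P]  r_C1² − 441/4 = 0  ⇒  r_C1 = 21/2 (r>0 drops 1)

21/2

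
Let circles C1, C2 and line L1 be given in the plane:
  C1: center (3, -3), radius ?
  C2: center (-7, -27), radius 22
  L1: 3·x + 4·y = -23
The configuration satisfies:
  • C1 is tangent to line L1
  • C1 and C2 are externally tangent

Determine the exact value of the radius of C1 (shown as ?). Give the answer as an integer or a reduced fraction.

1. [C1‖L1]  r_C1² − 16 = 0  ⇒  r_C1 = 4 (r>0 drops 1)
2. [ext C1·C2]  r_C1² + 44r_C1 − 192 = 0  ⇒  r_C1 = 4 (r>0 drops 1)

4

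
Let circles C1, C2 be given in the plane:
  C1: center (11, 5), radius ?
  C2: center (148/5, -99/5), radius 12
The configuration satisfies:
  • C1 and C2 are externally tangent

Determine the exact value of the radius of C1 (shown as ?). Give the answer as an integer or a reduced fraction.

19

1. [ext C1·C2]  r_C1² + 24r_C1 − 817 = 0  ⇒  r_C1 = 19 (r>0 drops 1)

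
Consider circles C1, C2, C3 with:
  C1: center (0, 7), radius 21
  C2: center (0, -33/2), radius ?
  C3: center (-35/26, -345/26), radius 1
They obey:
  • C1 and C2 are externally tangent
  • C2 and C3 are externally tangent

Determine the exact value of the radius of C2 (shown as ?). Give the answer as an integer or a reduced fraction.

1. [ext C1·C2]  r_C2² + 42r_C2 − 445/4 = 0  ⇒  r_C2 = 5/2 (r>0 drops 1)
2. [ext C2·C3]  r_C2² + 2r_C2 − 45/4 = 0  ⇒  r_C2 = 5/2 (r>0 drops 1)

5/2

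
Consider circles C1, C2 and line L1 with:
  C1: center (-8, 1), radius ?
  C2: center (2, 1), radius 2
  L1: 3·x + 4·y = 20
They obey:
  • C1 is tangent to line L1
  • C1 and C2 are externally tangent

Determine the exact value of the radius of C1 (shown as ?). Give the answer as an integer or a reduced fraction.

8

1. [C1‖L1]  r_C1² − 64 = 0  ⇒  r_C1 = 8 (r>0 drops 1)
2. [ext C1·C2]  r_C1² + 4r_C1 − 96 = 0  ⇒  r_C1 = 8 (r>0 drops 1)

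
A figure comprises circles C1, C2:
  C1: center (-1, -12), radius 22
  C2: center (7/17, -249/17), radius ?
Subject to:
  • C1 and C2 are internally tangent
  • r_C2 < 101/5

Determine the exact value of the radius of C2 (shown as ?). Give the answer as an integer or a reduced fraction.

19

1. [int C1,C2]  r_C2² − 44r_C2 + 475 = 0  ⇒  r_C2 = 19 or 25
2. given r_C2 < 101/5: keep 19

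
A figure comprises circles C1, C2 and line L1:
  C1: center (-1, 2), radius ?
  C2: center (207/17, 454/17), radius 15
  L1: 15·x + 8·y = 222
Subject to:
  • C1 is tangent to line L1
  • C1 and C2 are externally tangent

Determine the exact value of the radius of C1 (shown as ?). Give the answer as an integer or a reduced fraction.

13

1. [C1‖L1]  r_C1² − 169 = 0  ⇒  r_C1 = 13 (r>0 drops 1)
2. [ext C1·C2]  r_C1² + 30r_C1 − 559 = 0  ⇒  r_C1 = 13 (r>0 drops 1)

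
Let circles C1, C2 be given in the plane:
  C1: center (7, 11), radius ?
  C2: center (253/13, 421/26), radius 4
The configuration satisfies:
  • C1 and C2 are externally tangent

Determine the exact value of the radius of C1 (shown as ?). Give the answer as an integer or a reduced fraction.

19/2

1. [ext C1·C2]  r_C1² + 8r_C1 − 665/4 = 0  ⇒  r_C1 = 19/2 (r>0 drops 1)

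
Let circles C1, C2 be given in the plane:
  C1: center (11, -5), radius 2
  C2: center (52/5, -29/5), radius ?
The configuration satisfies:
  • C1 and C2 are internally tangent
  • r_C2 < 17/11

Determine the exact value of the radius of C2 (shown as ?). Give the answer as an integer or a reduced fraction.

1

1. [int C1,C2]  r_C2² − 4r_C2 + 3 = 0  ⇒  r_C2 = 1 or 3
2. given r_C2 < 17/11: keep 1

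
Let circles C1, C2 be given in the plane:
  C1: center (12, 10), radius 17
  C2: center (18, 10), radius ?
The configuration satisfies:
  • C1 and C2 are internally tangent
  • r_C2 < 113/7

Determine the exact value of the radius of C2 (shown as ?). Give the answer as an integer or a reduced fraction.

1. [int C1,C2]  r_C2² − 34r_C2 + 253 = 0  ⇒  r_C2 = 11 or 23
2. given r_C2 < 113/7: keep 11

11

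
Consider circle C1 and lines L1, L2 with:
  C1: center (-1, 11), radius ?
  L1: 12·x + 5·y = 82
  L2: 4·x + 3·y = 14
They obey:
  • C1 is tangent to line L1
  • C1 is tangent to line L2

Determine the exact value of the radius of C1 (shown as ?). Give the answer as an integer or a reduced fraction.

1. [C1‖L1]  r_C1² − 9 = 0  ⇒  r_C1 = 3 (r>0 drops 1)
2. [C1‖L2]  r_C1² − 9 = 0  ⇒  r_C1 = 3 (r>0 drops 1)

3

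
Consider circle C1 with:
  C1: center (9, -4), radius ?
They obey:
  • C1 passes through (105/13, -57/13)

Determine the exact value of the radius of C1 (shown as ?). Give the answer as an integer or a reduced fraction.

1

1. [C1∋P]  r_C1² − 1 = 0  ⇒  r_C1 = 1 (r>0 drops 1)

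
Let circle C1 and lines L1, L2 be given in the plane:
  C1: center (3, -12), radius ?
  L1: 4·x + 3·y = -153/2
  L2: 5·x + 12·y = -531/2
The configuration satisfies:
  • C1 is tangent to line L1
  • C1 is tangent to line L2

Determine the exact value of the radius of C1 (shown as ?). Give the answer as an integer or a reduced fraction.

1. [C1‖L1]  r_C1² − 441/4 = 0  ⇒  r_C1 = 21/2 (r>0 drops 1)
2. [C1‖L2]  r_C1² − 441/4 = 0  ⇒  r_C1 = 21/2 (r>0 drops 1)

21/2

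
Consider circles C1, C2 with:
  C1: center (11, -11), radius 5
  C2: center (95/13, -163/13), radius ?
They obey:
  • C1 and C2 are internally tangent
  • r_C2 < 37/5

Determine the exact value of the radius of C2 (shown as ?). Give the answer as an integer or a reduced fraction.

1

1. [int C1,C2]  r_C2² − 10r_C2 + 9 = 0  ⇒  r_C2 = 1 or 9
2. given r_C2 < 37/5: keep 1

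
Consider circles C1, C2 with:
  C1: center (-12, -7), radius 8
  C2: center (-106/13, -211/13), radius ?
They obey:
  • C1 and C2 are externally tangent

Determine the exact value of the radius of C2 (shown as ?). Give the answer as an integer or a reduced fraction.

2

1. [ext C1·C2]  r_C2² + 16r_C2 − 36 = 0  ⇒  r_C2 = 2 (r>0 drops 1)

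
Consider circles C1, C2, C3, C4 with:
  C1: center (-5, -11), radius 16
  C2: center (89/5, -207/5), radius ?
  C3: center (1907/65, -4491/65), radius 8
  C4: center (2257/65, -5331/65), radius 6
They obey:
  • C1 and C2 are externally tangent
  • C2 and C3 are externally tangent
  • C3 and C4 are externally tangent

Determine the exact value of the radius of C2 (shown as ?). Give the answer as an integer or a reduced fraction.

1. [ext C1·C2]  r_C2² + 32r_C2 − 1188 = 0  ⇒  r_C2 = 22 (r>0 drops 1)
2. [ext C2·C3]  r_C2² + 16r_C2 − 836 = 0  ⇒  r_C2 = 22 (r>0 drops 1)

22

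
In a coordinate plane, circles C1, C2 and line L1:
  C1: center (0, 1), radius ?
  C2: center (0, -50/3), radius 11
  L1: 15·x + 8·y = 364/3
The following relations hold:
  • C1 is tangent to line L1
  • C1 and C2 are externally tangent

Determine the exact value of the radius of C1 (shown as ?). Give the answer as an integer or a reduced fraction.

1. [C1‖L1]  r_C1² − 400/9 = 0  ⇒  r_C1 = 20/3 (r>0 drops 1)
2. [ext C1·C2]  r_C1² + 22r_C1 − 1720/9 = 0  ⇒  r_C1 = 20/3 (r>0 drops 1)

20/3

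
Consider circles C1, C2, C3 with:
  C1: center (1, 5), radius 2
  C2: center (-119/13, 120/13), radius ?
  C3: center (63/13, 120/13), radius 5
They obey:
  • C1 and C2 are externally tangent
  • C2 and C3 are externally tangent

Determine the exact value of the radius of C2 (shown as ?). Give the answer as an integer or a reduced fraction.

1. [ext C1·C2]  r_C2² + 4r_C2 − 117 = 0  ⇒  r_C2 = 9 (r>0 drops 1)
2. [ext C2·C3]  r_C2² + 10r_C2 − 171 = 0  ⇒  r_C2 = 9 (r>0 drops 1)

9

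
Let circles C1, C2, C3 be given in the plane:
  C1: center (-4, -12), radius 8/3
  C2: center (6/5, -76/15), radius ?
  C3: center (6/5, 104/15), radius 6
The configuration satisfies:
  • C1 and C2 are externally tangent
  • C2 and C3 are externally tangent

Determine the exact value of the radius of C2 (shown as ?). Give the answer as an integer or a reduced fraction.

1. [ext C1·C2]  r_C2² + (16/3)r_C2 − 68 = 0  ⇒  r_C2 = 6 (r>0 drops 1)
2. [ext C2·C3]  r_C2² + 12r_C2 − 108 = 0  ⇒  r_C2 = 6 (r>0 drops 1)

6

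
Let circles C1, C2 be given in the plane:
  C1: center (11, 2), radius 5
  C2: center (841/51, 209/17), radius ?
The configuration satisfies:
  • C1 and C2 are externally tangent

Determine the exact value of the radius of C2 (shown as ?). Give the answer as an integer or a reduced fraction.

20/3

1. [ext C1·C2]  r_C2² + 10r_C2 − 1000/9 = 0  ⇒  r_C2 = 20/3 (r>0 drops 1)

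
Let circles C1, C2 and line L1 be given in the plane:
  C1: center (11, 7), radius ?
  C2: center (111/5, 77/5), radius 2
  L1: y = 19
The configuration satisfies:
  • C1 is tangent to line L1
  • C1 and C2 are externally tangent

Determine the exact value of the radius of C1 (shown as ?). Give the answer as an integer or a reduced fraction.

1. [C1‖L1]  r_C1² − 144 = 0  ⇒  r_C1 = 12 (r>0 drops 1)
2. [ext C1·C2]  r_C1² + 4r_C1 − 192 = 0  ⇒  r_C1 = 12 (r>0 drops 1)

12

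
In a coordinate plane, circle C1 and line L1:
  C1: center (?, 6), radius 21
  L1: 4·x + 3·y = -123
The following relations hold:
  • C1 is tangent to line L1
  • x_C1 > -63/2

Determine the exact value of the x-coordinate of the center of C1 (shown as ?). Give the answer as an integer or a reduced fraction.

1. [C1‖L1]  x_C1² + (141/2)x_C1 + 1107/2 = 0  ⇒  x_C1 = -123/2 or -9
2. given x_C1 > -63/2: keep -9

-9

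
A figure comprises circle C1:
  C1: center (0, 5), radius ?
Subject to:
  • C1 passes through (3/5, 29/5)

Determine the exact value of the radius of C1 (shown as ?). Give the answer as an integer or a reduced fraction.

1. [C1∋P]  r_C1² − 1 = 0  ⇒  r_C1 = 1 (r>0 drops 1)

1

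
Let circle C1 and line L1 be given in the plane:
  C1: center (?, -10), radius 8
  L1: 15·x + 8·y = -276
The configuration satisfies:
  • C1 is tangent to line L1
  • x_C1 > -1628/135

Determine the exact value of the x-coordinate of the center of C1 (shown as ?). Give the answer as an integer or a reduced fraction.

-4

1. [C1‖L1]  x_C1² + (392/15)x_C1 + 1328/15 = 0  ⇒  x_C1 = -332/15 or -4
2. given x_C1 > -1628/135: keep -4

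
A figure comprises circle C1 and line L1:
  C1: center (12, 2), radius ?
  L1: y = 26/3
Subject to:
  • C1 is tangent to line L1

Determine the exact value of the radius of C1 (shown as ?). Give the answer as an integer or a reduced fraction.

20/3

1. [C1‖L1]  r_C1² − 400/9 = 0  ⇒  r_C1 = 20/3 (r>0 drops 1)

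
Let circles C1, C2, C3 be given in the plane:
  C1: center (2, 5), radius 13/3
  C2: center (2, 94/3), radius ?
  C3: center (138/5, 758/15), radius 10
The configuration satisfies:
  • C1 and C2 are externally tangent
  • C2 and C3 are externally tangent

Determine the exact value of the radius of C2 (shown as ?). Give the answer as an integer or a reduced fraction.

1. [ext C1·C2]  r_C2² + (26/3)r_C2 − 2024/3 = 0  ⇒  r_C2 = 22 (r>0 drops 1)
2. [ext C2·C3]  r_C2² + 20r_C2 − 924 = 0  ⇒  r_C2 = 22 (r>0 drops 1)

22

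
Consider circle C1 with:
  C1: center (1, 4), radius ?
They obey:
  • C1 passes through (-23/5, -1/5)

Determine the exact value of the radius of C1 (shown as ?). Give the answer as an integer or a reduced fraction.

1. [C1∋P]  r_C1² − 49 = 0  ⇒  r_C1 = 7 (r>0 drops 1)

7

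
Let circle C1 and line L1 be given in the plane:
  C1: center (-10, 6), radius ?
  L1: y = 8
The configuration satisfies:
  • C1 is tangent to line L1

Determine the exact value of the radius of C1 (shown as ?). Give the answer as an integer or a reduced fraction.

1. [C1‖L1]  r_C1² − 4 = 0  ⇒  r_C1 = 2 (r>0 drops 1)

2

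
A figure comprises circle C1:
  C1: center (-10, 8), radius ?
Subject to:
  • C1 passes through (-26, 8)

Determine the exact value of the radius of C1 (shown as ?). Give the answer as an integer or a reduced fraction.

1. [C1∋P]  r_C1² − 256 = 0  ⇒  r_C1 = 16 (r>0 drops 1)

16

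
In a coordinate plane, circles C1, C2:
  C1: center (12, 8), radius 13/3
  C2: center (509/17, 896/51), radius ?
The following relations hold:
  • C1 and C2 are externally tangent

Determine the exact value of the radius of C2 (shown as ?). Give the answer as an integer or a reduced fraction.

1. [ext C1·C2]  r_C2² + (26/3)r_C2 − 1184/3 = 0  ⇒  r_C2 = 16 (r>0 drops 1)

16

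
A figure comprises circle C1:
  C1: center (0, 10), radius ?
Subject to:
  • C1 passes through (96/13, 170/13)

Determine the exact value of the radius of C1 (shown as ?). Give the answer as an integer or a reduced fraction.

1. [C1∋P]  r_C1² − 64 = 0  ⇒  r_C1 = 8 (r>0 drops 1)

8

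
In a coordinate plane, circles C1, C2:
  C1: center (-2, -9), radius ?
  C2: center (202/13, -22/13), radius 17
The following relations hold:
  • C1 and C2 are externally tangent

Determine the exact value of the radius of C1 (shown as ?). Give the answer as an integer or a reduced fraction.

2

1. [ext C1·C2]  r_C1² + 34r_C1 − 72 = 0  ⇒  r_C1 = 2 (r>0 drops 1)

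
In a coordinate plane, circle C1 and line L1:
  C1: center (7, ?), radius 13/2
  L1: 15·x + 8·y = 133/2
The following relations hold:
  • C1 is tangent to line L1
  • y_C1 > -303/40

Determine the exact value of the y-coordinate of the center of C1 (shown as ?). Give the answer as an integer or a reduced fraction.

1. [C1‖L1]  y_C1² + (77/8)y_C1 − 1341/8 = 0  ⇒  y_C1 = -149/8 or 9
2. given y_C1 > -303/40: keep 9

9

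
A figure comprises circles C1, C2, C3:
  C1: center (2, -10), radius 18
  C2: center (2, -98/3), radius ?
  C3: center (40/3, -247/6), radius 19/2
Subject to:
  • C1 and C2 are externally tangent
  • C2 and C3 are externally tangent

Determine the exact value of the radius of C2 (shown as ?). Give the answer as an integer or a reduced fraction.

1. [ext C1·C2]  r_C2² + 36r_C2 − 1708/9 = 0  ⇒  r_C2 = 14/3 (r>0 drops 1)
2. [ext C2·C3]  r_C2² + 19r_C2 − 994/9 = 0  ⇒  r_C2 = 14/3 (r>0 drops 1)

14/3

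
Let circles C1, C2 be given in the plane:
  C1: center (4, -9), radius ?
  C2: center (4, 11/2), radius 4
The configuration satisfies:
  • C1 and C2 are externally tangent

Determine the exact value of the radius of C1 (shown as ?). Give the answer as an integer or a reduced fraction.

1. [ext C1·C2]  r_C1² + 8r_C1 − 777/4 = 0  ⇒  r_C1 = 21/2 (r>0 drops 1)

21/2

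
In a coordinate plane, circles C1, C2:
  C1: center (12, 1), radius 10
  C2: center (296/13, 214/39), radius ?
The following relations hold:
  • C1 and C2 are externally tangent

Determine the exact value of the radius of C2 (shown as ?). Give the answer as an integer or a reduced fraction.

1. [ext C1·C2]  r_C2² + 20r_C2 − 325/9 = 0  ⇒  r_C2 = 5/3 (r>0 drops 1)

5/3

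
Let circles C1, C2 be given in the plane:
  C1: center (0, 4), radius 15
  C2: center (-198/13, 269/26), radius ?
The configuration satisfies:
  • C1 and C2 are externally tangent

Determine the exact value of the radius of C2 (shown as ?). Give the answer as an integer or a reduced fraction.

1. [ext C1·C2]  r_C2² + 30r_C2 − 189/4 = 0  ⇒  r_C2 = 3/2 (r>0 drops 1)

3/2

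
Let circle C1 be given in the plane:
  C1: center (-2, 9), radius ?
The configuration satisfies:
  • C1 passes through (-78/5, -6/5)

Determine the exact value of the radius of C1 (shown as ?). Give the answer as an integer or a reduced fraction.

1. [C1∋P]  r_C1² − 289 = 0  ⇒  r_C1 = 17 (r>0 drops 1)

17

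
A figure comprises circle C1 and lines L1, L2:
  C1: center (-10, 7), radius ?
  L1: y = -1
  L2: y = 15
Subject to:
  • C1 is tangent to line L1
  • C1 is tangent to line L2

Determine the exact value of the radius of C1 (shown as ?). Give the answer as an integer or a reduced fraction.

8

1. [C1‖L1]  r_C1² − 64 = 0  ⇒  r_C1 = 8 (r>0 drops 1)
2. [C1‖L2]  r_C1² − 64 = 0  ⇒  r_C1 = 8 (r>0 drops 1)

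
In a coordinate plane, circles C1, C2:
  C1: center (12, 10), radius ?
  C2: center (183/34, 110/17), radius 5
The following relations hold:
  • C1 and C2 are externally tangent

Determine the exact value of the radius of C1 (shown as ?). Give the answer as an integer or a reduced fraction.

1. [ext C1·C2]  r_C1² + 10r_C1 − 125/4 = 0  ⇒  r_C1 = 5/2 (r>0 drops 1)

5/2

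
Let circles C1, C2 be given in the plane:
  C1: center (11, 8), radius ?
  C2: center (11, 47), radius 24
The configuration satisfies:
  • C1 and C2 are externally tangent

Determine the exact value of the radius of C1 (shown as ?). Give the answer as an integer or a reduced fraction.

1. [ext C1·C2]  r_C1² + 48r_C1 − 945 = 0  ⇒  r_C1 = 15 (r>0 drops 1)

15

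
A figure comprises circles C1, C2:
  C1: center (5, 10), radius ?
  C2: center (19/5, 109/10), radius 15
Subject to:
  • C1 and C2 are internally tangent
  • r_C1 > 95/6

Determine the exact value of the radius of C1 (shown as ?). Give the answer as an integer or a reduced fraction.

33/2

1. [int C1,C2]  r_C1² − 30r_C1 + 891/4 = 0  ⇒  r_C1 = 27/2 or 33/2
2. given r_C1 > 95/6: keep 33/2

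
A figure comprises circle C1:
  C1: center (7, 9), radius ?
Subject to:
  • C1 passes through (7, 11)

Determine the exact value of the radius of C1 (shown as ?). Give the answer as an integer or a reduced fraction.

2

1. [C1∋P]  r_C1² − 4 = 0  ⇒  r_C1 = 2 (r>0 drops 1)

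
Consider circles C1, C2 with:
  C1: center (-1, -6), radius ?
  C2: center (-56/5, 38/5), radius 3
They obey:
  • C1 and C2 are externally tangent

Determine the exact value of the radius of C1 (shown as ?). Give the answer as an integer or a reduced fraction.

14

1. [ext C1·C2]  r_C1² + 6r_C1 − 280 = 0  ⇒  r_C1 = 14 (r>0 drops 1)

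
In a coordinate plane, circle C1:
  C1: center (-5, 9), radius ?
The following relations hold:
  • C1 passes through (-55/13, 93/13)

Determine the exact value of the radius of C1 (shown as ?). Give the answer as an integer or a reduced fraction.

1. [C1∋P]  r_C1² − 4 = 0  ⇒  r_C1 = 2 (r>0 drops 1)

2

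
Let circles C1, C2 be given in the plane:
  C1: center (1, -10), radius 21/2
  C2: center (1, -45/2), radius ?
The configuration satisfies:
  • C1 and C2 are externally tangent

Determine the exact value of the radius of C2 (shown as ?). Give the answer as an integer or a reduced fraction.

1. [ext C1·C2]  r_C2² + 21r_C2 − 46 = 0  ⇒  r_C2 = 2 (r>0 drops 1)

2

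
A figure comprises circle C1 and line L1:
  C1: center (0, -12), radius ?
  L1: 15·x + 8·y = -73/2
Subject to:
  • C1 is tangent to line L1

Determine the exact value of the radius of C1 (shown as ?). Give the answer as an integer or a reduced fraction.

7/2

1. [C1‖L1]  r_C1² − 49/4 = 0  ⇒  r_C1 = 7/2 (r>0 drops 1)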